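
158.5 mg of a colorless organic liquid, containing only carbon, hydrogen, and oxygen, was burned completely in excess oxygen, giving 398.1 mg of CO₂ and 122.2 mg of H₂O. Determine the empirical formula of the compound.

C4H6O

mol C = 0.3981 g CO₂ ÷ 44.009 g/mol = 0.0090459 mol
mol H = 2 × 0.1222 g H₂O ÷ 18.015 g/mol = 0.013566 mol
mass O = 0.1585 − (0.10865 + 0.013675) = 0.036175 g → mol O = 0.036175 ÷ 15.999 = 0.0022611 mol
Divide by the smallest (0.0022611 mol): C 4.001, H 6.000, O 1.000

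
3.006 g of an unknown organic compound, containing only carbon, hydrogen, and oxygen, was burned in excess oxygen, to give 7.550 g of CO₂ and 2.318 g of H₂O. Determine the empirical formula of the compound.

C4H6O

mol C = 7.550 g CO₂ ÷ 44.009 g/mol = 0.17156 mol
mol H = 2 × 2.318 g H₂O ÷ 18.015 g/mol = 0.25734 mol
mass O = 3.006 − (2.0606 + 0.25940) = 0.68604 g → mol O = 0.68604 ÷ 15.999 = 0.042880 mol
Divide by the smallest (0.042880 mol): C 4.001, H 6.001, O 1.000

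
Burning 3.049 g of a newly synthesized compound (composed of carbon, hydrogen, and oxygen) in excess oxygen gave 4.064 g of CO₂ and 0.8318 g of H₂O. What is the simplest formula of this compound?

mol C = 4.064 g CO₂ ÷ 44.009 g/mol = 0.092345 mol
mol H = 2 × 0.8318 g H₂O ÷ 18.015 g/mol = 0.092345 mol
mass O = 3.049 − (1.1092 + 0.093084) = 1.8468 g → mol O = 1.8468 ÷ 15.999 = 0.11543 mol
Divide by the smallest (0.092345 mol): C 1.000, H 1.000, O 1.250
Multiplying each by 4 gives whole numbers: C 4.00, H 4.00, O 5.00

C4H4O5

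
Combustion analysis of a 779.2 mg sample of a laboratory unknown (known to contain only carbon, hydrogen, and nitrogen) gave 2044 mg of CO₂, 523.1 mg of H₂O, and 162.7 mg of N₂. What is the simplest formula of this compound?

C4H5N

mol C = 2.044 g CO₂ ÷ 44.009 g/mol = 0.046445 mol
mol H = 2 × 0.5231 g H₂O ÷ 18.015 g/mol = 0.058074 mol
mol N = 2 × 0.1627 g N₂ ÷ 28.014 g/mol = 0.011616 mol
Divide by the smallest (0.011616 mol): C 3.998, H 5.000, N 1.000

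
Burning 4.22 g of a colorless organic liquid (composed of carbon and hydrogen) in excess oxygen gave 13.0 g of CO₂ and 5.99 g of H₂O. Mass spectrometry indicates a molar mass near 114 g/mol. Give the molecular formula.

mol C = 13.0 g CO₂ ÷ 44.009 g/mol = 0.2954 mol
mol H = 2 × 5.99 g H₂O ÷ 18.015 g/mol = 0.6650 mol
Divide by the smallest (0.2954 mol): C 1.000, H 2.251
Multiplying each by 4 gives whole numbers: C 4.00, H 9.00
Empirical formula: C4H9
Empirical-formula mass = 57.12 g/mol; 114 ÷ 57.12 ≈ 2, so the molecular formula is C8H18.

C8H18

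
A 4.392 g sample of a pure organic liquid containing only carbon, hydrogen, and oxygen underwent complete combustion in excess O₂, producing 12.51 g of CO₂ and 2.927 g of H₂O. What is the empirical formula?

C7H8O

mol C = 12.51 g CO₂ ÷ 44.009 g/mol = 0.28426 mol
mol H = 2 × 2.927 g H₂O ÷ 18.015 g/mol = 0.32495 mol
mass O = 4.392 − (3.4142 + 0.32755) = 0.65020 g → mol O = 0.65020 ÷ 15.999 = 0.040640 mol
Divide by the smallest (0.040640 mol): C 6.995, H 7.996, O 1.000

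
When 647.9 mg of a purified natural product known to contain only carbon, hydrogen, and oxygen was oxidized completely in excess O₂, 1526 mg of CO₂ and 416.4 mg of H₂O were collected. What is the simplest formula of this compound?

mol C = 1.526 g CO₂ ÷ 44.009 g/mol = 0.034675 mol
mol H = 2 × 0.4164 g H₂O ÷ 18.015 g/mol = 0.046228 mol
mass O = 0.6479 − (0.41648 + 0.046598) = 0.18482 g → mol O = 0.18482 ÷ 15.999 = 0.011552 mol
Divide by the smallest (0.011552 mol): C 3.002, H 4.002, O 1.000

C3H4O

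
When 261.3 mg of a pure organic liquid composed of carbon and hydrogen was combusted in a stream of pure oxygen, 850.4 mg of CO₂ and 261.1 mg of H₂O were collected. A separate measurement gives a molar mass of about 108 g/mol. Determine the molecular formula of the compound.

mol C = 0.8504 g CO₂ ÷ 44.009 g/mol = 0.019323 mol
mol H = 2 × 0.2611 g H₂O ÷ 18.015 g/mol = 0.028987 mol
Divide by the smallest (0.019323 mol): C 1.000, H 1.500
Multiplying each by 2 gives whole numbers: C 2.00, H 3.00
Empirical formula: C2H3
Empirical-formula mass = 27.05 g/mol; 108 ÷ 27.05 ≈ 4, so the molecular formula is C8H12.

C8H12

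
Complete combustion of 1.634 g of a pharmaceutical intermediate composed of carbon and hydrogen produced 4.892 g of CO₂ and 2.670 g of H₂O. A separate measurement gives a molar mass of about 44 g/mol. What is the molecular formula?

mol C = 4.892 g CO₂ ÷ 44.009 g/mol = 0.11116 mol
mol H = 2 × 2.670 g H₂O ÷ 18.015 g/mol = 0.29642 mol
Divide by the smallest (0.11116 mol): C 1.000, H 2.667
Multiplying each by 3 gives whole numbers: C 3.00, H 8.00
Empirical formula: C3H8
Empirical-formula mass = 44.10 g/mol; 44 ÷ 44.10 ≈ 1, so the molecular formula is C3H8.

C3H8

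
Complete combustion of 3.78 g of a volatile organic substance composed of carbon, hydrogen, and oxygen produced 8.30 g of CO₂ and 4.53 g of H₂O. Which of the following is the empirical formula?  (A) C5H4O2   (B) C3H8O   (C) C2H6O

(B) C3H8O

mol C = 8.30 g CO₂ ÷ 44.009 g/mol = 0.1886 mol
mol H = 2 × 4.53 g H₂O ÷ 18.015 g/mol = 0.5029 mol
mass O = 3.78 − (2.265 + 0.5069) = 1.008 g → mol O = 1.008 ÷ 15.999 = 0.06299 mol
Divide by the smallest (0.06299 mol): C 2.994, H 7.984, O 1.000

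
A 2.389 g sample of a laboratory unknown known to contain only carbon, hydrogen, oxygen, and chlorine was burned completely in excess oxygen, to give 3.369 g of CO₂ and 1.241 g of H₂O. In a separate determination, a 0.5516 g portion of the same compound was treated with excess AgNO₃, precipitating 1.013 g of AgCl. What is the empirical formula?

mol C = 3.369 g CO₂ ÷ 44.009 g/mol = 0.076553 mol
mol H = 2 × 1.241 g H₂O ÷ 18.015 g/mol = 0.13777 mol
From the AgCl data: mol Cl per gram of compound = (1.013 ÷ 143.318) ÷ 0.5516 = 0.012814 mol/g, so in the 2.389 g combustion sample mol Cl = 0.030613 mol
mass O = 2.389 − (0.91947 + 0.13888 + 1.0852) = 0.24543 g → mol O = 0.24543 ÷ 15.999 = 0.015341 mol
Divide by the smallest (0.015341 mol): C 4.990, H 8.981, Cl 1.996, O 1.000

C5H9Cl2O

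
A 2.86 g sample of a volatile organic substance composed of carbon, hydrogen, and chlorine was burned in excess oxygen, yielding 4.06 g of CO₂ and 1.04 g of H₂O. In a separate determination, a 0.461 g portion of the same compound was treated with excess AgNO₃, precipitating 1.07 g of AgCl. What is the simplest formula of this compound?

mol C = 4.06 g CO₂ ÷ 44.009 g/mol = 0.09225 mol
mol H = 2 × 1.04 g H₂O ÷ 18.015 g/mol = 0.1155 mol
From the AgCl data: mol Cl per gram of compound = (1.07 ÷ 143.318) ÷ 0.461 = 0.01620 mol/g, so in the 2.86 g combustion sample mol Cl = 0.04632 mol
Divide by the smallest (0.04632 mol): C 1.992, H 2.493, Cl 1.000
Multiplying each by 2 gives whole numbers: C 3.98, H 4.99, Cl 2.00

C4H5Cl2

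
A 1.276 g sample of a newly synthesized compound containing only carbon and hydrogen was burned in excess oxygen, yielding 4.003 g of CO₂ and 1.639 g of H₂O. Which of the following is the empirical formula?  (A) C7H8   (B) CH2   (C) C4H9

(B) CH2

mol C = 4.003 g CO₂ ÷ 44.009 g/mol = 0.090959 mol
mol H = 2 × 1.639 g H₂O ÷ 18.015 g/mol = 0.18196 mol
Divide by the smallest (0.090959 mol): C 1.000, H 2.000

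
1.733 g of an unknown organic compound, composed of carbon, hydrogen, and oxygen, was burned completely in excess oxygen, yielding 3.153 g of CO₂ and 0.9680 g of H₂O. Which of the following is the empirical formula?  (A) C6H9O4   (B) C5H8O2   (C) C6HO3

(A) C6H9O4

mol C = 3.153 g CO₂ ÷ 44.009 g/mol = 0.071644 mol
mol H = 2 × 0.9680 g H₂O ÷ 18.015 g/mol = 0.10747 mol
mass O = 1.733 − (0.86052 + 0.10833) = 0.76415 g → mol O = 0.76415 ÷ 15.999 = 0.047763 mol
Divide by the smallest (0.047763 mol): C 1.500, H 2.250, O 1.000
Multiplying each by 4 gives whole numbers: C 6.00, H 9.00, O 4.00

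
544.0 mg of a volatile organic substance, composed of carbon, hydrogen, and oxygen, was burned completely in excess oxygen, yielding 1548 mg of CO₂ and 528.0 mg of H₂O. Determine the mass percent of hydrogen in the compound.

mol C = 1.548 g CO₂ ÷ 44.009 g/mol = 0.035175 mol
mol H = 2 × 0.5280 g H₂O ÷ 18.015 g/mol = 0.058618 mol
mass O = 0.5440 − (0.42248 + 0.059087) = 0.062431 g → mol O = 0.062431 ÷ 15.999 = 0.0039022 mol
mass % H = 0.059087 g ÷ 0.5440 g × 100%

10.86%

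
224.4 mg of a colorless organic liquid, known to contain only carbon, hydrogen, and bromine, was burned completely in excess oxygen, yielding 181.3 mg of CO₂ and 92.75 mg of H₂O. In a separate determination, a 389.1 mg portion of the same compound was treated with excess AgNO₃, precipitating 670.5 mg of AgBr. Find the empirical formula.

C2H5Br

mol C = 0.1813 g CO₂ ÷ 44.009 g/mol = 0.0041196 mol
mol H = 2 × 0.09275 g H₂O ÷ 18.015 g/mol = 0.010297 mol
From the AgBr data: mol Br per gram of compound = (0.6705 ÷ 187.772) ÷ 0.3891 = 0.0091771 mol/g, so in the 0.2244 g combustion sample mol Br = 0.0020593 mol
Divide by the smallest (0.0020593 mol): C 2.000, H 5.000, Br 1.000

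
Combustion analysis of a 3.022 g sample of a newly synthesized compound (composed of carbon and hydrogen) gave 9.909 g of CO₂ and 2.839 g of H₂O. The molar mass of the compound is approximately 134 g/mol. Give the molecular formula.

mol C = 9.909 g CO₂ ÷ 44.009 g/mol = 0.22516 mol
mol H = 2 × 2.839 g H₂O ÷ 18.015 g/mol = 0.31518 mol
Divide by the smallest (0.22516 mol): C 1.000, H 1.400
Multiplying each by 5 gives whole numbers: C 5.00, H 7.00
Empirical formula: C5H7
Empirical-formula mass = 67.11 g/mol; 134 ÷ 67.11 ≈ 2, so the molecular formula is C10H14.

C10H14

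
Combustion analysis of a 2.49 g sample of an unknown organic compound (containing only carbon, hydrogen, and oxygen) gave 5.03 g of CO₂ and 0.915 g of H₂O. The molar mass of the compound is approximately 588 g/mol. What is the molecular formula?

C27H24O15

mol C = 5.03 g CO₂ ÷ 44.009 g/mol = 0.1143 mol
mol H = 2 × 0.915 g H₂O ÷ 18.015 g/mol = 0.1016 mol
mass O = 2.49 − (1.373 + 0.1024) = 1.015 g → mol O = 1.015 ÷ 15.999 = 0.06343 mol
Divide by the smallest (0.06343 mol): C 1.802, H 1.601, O 1.000
Multiplying each by 5 gives whole numbers: C 9.01, H 8.01, O 5.00
Empirical formula: C9H8O5
Empirical-formula mass = 196.16 g/mol; 588 ÷ 196.16 ≈ 3, so the molecular formula is C27H24O15.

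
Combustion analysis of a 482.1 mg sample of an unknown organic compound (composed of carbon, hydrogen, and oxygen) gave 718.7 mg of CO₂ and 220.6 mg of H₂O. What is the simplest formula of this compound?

mol C = 0.7187 g CO₂ ÷ 44.009 g/mol = 0.016331 mol
mol H = 2 × 0.2206 g H₂O ÷ 18.015 g/mol = 0.024491 mol
mass O = 0.4821 − (0.19615 + 0.024687) = 0.26126 g → mol O = 0.26126 ÷ 15.999 = 0.016330 mol
Divide by the smallest (0.016330 mol): C 1.000, H 1.500, O 1.000
Multiplying each by 2 gives whole numbers: C 2.00, H 3.00, O 2.00

C2H3O2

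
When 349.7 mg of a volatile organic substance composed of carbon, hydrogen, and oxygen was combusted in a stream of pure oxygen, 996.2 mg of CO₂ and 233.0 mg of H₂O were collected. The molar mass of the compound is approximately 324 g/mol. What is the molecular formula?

mol C = 0.9962 g CO₂ ÷ 44.009 g/mol = 0.022636 mol
mol H = 2 × 0.2330 g H₂O ÷ 18.015 g/mol = 0.025867 mol
mass O = 0.3497 − (0.27188 + 0.026074) = 0.051741 g → mol O = 0.051741 ÷ 15.999 = 0.0032340 mol
Divide by the smallest (0.0032340 mol): C 6.999, H 7.998, O 1.000
Empirical formula: C7H8O
Empirical-formula mass = 108.14 g/mol; 324 ÷ 108.14 ≈ 3, so the molecular formula is C21H24O3.

C21H24O3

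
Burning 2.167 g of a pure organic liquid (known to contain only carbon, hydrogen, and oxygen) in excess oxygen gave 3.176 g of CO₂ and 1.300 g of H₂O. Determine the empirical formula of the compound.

CH2O

mol C = 3.176 g CO₂ ÷ 44.009 g/mol = 0.072167 mol
mol H = 2 × 1.300 g H₂O ÷ 18.015 g/mol = 0.14432 mol
mass O = 2.167 − (0.86680 + 0.14548) = 1.1547 g → mol O = 1.1547 ÷ 15.999 = 0.072175 mol
Divide by the smallest (0.072167 mol): C 1.000, H 2.000, O 1.000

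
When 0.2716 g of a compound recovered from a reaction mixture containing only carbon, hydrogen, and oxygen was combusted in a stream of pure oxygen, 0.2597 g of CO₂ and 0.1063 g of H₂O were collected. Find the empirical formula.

CH2O2

mol C = 0.2597 g CO₂ ÷ 44.009 g/mol = 0.0059011 mol
mol H = 2 × 0.1063 g H₂O ÷ 18.015 g/mol = 0.011801 mol
mass O = 0.2716 − (0.070878 + 0.011896) = 0.18883 g → mol O = 0.18883 ÷ 15.999 = 0.011802 mol
Divide by the smallest (0.0059011 mol): C 1.000, H 2.000, O 2.000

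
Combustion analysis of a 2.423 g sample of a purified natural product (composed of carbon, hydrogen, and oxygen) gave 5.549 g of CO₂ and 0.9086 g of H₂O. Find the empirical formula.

C5H4O2

mol C = 5.549 g CO₂ ÷ 44.009 g/mol = 0.12609 mol
mol H = 2 × 0.9086 g H₂O ÷ 18.015 g/mol = 0.10087 mol
mass O = 2.423 − (1.5144 + 0.10168) = 0.80688 g → mol O = 0.80688 ÷ 15.999 = 0.050433 mol
Divide by the smallest (0.050433 mol): C 2.500, H 2.000, O 1.000
Multiplying each by 2 gives whole numbers: C 5.00, H 4.00, O 2.00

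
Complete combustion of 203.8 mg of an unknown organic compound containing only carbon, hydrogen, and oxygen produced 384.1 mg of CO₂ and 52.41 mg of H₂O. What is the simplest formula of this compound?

C3H2O2

mol C = 0.3841 g CO₂ ÷ 44.009 g/mol = 0.0087278 mol
mol H = 2 × 0.05241 g H₂O ÷ 18.015 g/mol = 0.0058185 mol
mass O = 0.2038 − (0.10483 + 0.0058650) = 0.093106 g → mol O = 0.093106 ÷ 15.999 = 0.0058195 mol
Divide by the smallest (0.0058185 mol): C 1.500, H 1.000, O 1.000
Multiplying each by 2 gives whole numbers: C 3.00, H 2.00, O 2.00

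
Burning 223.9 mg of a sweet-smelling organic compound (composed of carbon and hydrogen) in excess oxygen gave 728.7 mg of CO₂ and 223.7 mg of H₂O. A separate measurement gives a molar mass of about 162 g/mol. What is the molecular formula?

mol C = 0.7287 g CO₂ ÷ 44.009 g/mol = 0.016558 mol
mol H = 2 × 0.2237 g H₂O ÷ 18.015 g/mol = 0.024835 mol
Divide by the smallest (0.016558 mol): C 1.000, H 1.500
Multiplying each by 2 gives whole numbers: C 2.00, H 3.00
Empirical formula: C2H3
Empirical-formula mass = 27.05 g/mol; 162 ÷ 27.05 ≈ 6, so the molecular formula is C12H18.

C12H18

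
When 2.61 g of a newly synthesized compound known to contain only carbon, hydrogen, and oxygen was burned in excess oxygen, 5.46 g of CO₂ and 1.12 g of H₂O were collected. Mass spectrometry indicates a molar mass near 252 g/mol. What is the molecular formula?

C12H12O6

mol C = 5.46 g CO₂ ÷ 44.009 g/mol = 0.1241 mol
mol H = 2 × 1.12 g H₂O ÷ 18.015 g/mol = 0.1243 mol
mass O = 2.61 − (1.490 + 0.1253) = 0.9945 g → mol O = 0.9945 ÷ 15.999 = 0.06216 mol
Divide by the smallest (0.06216 mol): C 1.996, H 2.000, O 1.000
Empirical formula: C2H2O
Empirical-formula mass = 42.04 g/mol; 252 ÷ 42.04 ≈ 6, so the molecular formula is C12H12O6.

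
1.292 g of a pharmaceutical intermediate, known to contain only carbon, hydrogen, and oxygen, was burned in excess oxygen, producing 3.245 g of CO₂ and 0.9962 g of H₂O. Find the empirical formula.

C4H6O

mol C = 3.245 g CO₂ ÷ 44.009 g/mol = 0.073735 mol
mol H = 2 × 0.9962 g H₂O ÷ 18.015 g/mol = 0.11060 mol
mass O = 1.292 − (0.88563 + 0.11148) = 0.29489 g → mol O = 0.29489 ÷ 15.999 = 0.018432 mol
Divide by the smallest (0.018432 mol): C 4.000, H 6.000, O 1.000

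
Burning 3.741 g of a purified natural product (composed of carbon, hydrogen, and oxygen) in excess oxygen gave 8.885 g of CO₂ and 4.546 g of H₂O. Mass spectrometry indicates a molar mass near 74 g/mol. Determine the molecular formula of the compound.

C4H10O

mol C = 8.885 g CO₂ ÷ 44.009 g/mol = 0.20189 mol
mol H = 2 × 4.546 g H₂O ÷ 18.015 g/mol = 0.50469 mol
mass O = 3.741 − (2.4249 + 0.50873) = 0.80736 g → mol O = 0.80736 ÷ 15.999 = 0.050463 mol
Divide by the smallest (0.050463 mol): C 4.001, H 10.001, O 1.000
Empirical formula: C4H10O
Empirical-formula mass = 74.12 g/mol; 74 ÷ 74.12 ≈ 1, so the molecular formula is C4H10O.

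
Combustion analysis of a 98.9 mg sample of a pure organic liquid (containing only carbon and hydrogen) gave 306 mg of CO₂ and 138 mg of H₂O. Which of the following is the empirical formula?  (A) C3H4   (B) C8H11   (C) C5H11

(C) C5H11

mol C = 0.306 g CO₂ ÷ 44.009 g/mol = 0.006953 mol
mol H = 2 × 0.138 g H₂O ÷ 18.015 g/mol = 0.01532 mol
Divide by the smallest (0.006953 mol): C 1.000, H 2.203
Multiplying each by 5 gives whole numbers: C 5.00, H 11.02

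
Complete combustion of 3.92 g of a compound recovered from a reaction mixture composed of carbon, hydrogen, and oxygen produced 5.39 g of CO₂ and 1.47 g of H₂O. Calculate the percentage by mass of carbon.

37.5%

mol C = 5.39 g CO₂ ÷ 44.009 g/mol = 0.1225 mol
mol H = 2 × 1.47 g H₂O ÷ 18.015 g/mol = 0.1632 mol
mass O = 3.92 − (1.471 + 0.1645) = 2.284 g → mol O = 2.284 ÷ 15.999 = 0.1428 mol
mass % C = 1.471 g ÷ 3.92 g × 100%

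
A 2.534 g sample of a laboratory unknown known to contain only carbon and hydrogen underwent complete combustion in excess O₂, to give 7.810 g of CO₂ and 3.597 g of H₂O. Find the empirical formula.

mol C = 7.810 g CO₂ ÷ 44.009 g/mol = 0.17746 mol
mol H = 2 × 3.597 g H₂O ÷ 18.015 g/mol = 0.39933 mol
Divide by the smallest (0.17746 mol): C 1.000, H 2.250
Multiplying each by 4 gives whole numbers: C 4.00, H 9.00

C4H9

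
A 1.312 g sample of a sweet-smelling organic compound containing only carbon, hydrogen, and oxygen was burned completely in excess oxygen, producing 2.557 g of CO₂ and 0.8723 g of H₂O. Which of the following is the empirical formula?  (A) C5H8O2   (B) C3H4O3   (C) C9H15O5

(C) C9H15O5

mol C = 2.557 g CO₂ ÷ 44.009 g/mol = 0.058102 mol
mol H = 2 × 0.8723 g H₂O ÷ 18.015 g/mol = 0.096842 mol
mass O = 1.312 − (0.69786 + 0.097616) = 0.51652 g → mol O = 0.51652 ÷ 15.999 = 0.032285 mol
Divide by the smallest (0.032285 mol): C 1.800, H 3.000, O 1.000
Multiplying each by 5 gives whole numbers: C 9.00, H 15.00, O 5.00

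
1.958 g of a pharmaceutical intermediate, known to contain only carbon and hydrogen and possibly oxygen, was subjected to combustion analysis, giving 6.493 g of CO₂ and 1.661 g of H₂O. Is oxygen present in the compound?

no

mol C = 6.493 g CO₂ ÷ 44.009 g/mol = 0.14754 mol
mol H = 2 × 1.661 g H₂O ÷ 18.015 g/mol = 0.18440 mol
C and H together account for 1.9580 g — essentially the entire 1.958 g sample — so the compound contains no oxygen.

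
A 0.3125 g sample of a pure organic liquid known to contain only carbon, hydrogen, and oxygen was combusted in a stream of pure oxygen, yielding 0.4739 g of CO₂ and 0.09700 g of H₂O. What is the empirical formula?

mol C = 0.4739 g CO₂ ÷ 44.009 g/mol = 0.010768 mol
mol H = 2 × 0.09700 g H₂O ÷ 18.015 g/mol = 0.010769 mol
mass O = 0.3125 − (0.12934 + 0.010855) = 0.17231 g → mol O = 0.17231 ÷ 15.999 = 0.010770 mol
Divide by the smallest (0.010768 mol): C 1.000, H 1.000, O 1.000

CHO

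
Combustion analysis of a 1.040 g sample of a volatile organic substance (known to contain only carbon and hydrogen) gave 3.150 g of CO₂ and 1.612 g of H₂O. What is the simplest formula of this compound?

mol C = 3.150 g CO₂ ÷ 44.009 g/mol = 0.071576 mol
mol H = 2 × 1.612 g H₂O ÷ 18.015 g/mol = 0.17896 mol
Divide by the smallest (0.071576 mol): C 1.000, H 2.500
Multiplying each by 2 gives whole numbers: C 2.00, H 5.00

C2H5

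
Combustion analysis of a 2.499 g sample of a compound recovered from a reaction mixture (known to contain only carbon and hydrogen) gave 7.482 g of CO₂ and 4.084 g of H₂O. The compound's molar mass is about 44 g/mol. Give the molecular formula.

C3H8

mol C = 7.482 g CO₂ ÷ 44.009 g/mol = 0.17001 mol
mol H = 2 × 4.084 g H₂O ÷ 18.015 g/mol = 0.45340 mol
Divide by the smallest (0.17001 mol): C 1.000, H 2.667
Multiplying each by 3 gives whole numbers: C 3.00, H 8.00
Empirical formula: C3H8
Empirical-formula mass = 44.10 g/mol; 44 ÷ 44.10 ≈ 1, so the molecular formula is C3H8.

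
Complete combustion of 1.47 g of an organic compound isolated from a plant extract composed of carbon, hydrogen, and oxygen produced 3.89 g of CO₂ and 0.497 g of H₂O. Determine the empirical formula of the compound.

mol C = 3.89 g CO₂ ÷ 44.009 g/mol = 0.08839 mol
mol H = 2 × 0.497 g H₂O ÷ 18.015 g/mol = 0.05518 mol
mass O = 1.47 − (1.062 + 0.05562) = 0.3527 g → mol O = 0.3527 ÷ 15.999 = 0.02205 mol
Divide by the smallest (0.02205 mol): C 4.009, H 2.503, O 1.000
Multiplying each by 2 gives whole numbers: C 8.02, H 5.01, O 2.00

C8H5O2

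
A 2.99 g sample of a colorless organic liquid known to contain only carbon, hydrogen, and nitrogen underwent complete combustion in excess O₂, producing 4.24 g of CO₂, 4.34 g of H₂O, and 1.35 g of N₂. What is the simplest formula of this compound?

CH5N

mol C = 4.24 g CO₂ ÷ 44.009 g/mol = 0.09634 mol
mol H = 2 × 4.34 g H₂O ÷ 18.015 g/mol = 0.4818 mol
mol N = 2 × 1.35 g N₂ ÷ 28.014 g/mol = 0.09638 mol
Divide by the smallest (0.09634 mol): C 1.000, H 5.001, N 1.000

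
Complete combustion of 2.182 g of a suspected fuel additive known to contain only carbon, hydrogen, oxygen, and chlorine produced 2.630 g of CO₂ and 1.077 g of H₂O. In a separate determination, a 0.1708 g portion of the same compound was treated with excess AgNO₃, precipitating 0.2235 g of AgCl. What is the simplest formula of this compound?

mol C = 2.630 g CO₂ ÷ 44.009 g/mol = 0.059761 mol
mol H = 2 × 1.077 g H₂O ÷ 18.015 g/mol = 0.11957 mol
From the AgCl data: mol Cl per gram of compound = (0.2235 ÷ 143.318) ÷ 0.1708 = 0.0091304 mol/g, so in the 2.182 g combustion sample mol Cl = 0.019922 mol
mass O = 2.182 − (0.71778 + 0.12052 + 0.70625) = 0.63744 g → mol O = 0.63744 ÷ 15.999 = 0.039843 mol
Divide by the smallest (0.019922 mol): C 3.000, H 6.002, Cl 1.000, O 2.000

C3H6ClO2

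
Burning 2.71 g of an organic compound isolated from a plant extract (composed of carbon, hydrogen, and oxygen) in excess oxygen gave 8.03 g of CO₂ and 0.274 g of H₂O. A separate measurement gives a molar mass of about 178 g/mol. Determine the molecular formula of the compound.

C12H2O2

mol C = 8.03 g CO₂ ÷ 44.009 g/mol = 0.1825 mol
mol H = 2 × 0.274 g H₂O ÷ 18.015 g/mol = 0.03042 mol
mass O = 2.71 − (2.192 + 0.03066) = 0.4878 g → mol O = 0.4878 ÷ 15.999 = 0.03049 mol
Divide by the smallest (0.03042 mol): C 5.998, H 1.000, O 1.002
Empirical formula: C6HO
Empirical-formula mass = 89.07 g/mol; 178 ÷ 89.07 ≈ 2, so the molecular formula is C12H2O2.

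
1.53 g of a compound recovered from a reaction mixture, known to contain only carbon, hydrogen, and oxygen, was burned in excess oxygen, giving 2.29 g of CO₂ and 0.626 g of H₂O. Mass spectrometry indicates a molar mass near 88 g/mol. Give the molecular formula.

C3H4O3

mol C = 2.29 g CO₂ ÷ 44.009 g/mol = 0.05203 mol
mol H = 2 × 0.626 g H₂O ÷ 18.015 g/mol = 0.06950 mol
mass O = 1.53 − (0.6250 + 0.07005) = 0.8350 g → mol O = 0.8350 ÷ 15.999 = 0.05219 mol
Divide by the smallest (0.05203 mol): C 1.000, H 1.336, O 1.003
Multiplying each by 3 gives whole numbers: C 3.00, H 4.01, O 3.01
Empirical formula: C3H4O3
Empirical-formula mass = 88.06 g/mol; 88 ÷ 88.06 ≈ 1, so the molecular formula is C3H4O3.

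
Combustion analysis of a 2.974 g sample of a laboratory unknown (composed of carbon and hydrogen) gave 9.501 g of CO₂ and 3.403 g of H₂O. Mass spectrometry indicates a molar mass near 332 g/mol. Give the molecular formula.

C24H42

mol C = 9.501 g CO₂ ÷ 44.009 g/mol = 0.21589 mol
mol H = 2 × 3.403 g H₂O ÷ 18.015 g/mol = 0.37780 mol
Divide by the smallest (0.21589 mol): C 1.000, H 1.750
Multiplying each by 4 gives whole numbers: C 4.00, H 7.00
Empirical formula: C4H7
Empirical-formula mass = 55.10 g/mol; 332 ÷ 55.10 ≈ 6, so the molecular formula is C24H42.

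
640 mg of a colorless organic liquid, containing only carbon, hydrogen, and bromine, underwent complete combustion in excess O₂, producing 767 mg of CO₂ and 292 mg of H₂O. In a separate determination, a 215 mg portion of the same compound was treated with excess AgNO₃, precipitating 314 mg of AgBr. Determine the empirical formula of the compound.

mol C = 0.767 g CO₂ ÷ 44.009 g/mol = 0.01743 mol
mol H = 2 × 0.292 g H₂O ÷ 18.015 g/mol = 0.03242 mol
From the AgBr data: mol Br per gram of compound = (0.314 ÷ 187.772) ÷ 0.215 = 0.007778 mol/g, so in the 0.640 g combustion sample mol Br = 0.004978 mol
Divide by the smallest (0.004978 mol): C 3.501, H 6.512, Br 1.000
Multiplying each by 2 gives whole numbers: C 7.00, H 13.02, Br 2.00

C7H13Br2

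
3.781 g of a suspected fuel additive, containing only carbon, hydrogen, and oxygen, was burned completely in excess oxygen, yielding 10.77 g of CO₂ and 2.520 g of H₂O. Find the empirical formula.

mol C = 10.77 g CO₂ ÷ 44.009 g/mol = 0.24472 mol
mol H = 2 × 2.520 g H₂O ÷ 18.015 g/mol = 0.27977 mol
mass O = 3.781 − (2.9394 + 0.28200) = 0.55963 g → mol O = 0.55963 ÷ 15.999 = 0.034979 mol
Divide by the smallest (0.034979 mol): C 6.996, H 7.998, O 1.000

C7H8O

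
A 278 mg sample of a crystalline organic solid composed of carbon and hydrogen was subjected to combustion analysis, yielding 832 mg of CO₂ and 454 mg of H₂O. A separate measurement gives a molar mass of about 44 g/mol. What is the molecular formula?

mol C = 0.832 g CO₂ ÷ 44.009 g/mol = 0.01891 mol
mol H = 2 × 0.454 g H₂O ÷ 18.015 g/mol = 0.05040 mol
Divide by the smallest (0.01891 mol): C 1.000, H 2.666
Multiplying each by 3 gives whole numbers: C 3.00, H 8.00
Empirical formula: C3H8
Empirical-formula mass = 44.10 g/mol; 44 ÷ 44.10 ≈ 1, so the molecular formula is C3H8.

C3H8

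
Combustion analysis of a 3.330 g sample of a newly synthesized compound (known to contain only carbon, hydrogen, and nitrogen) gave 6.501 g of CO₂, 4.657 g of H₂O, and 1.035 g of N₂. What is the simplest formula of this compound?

mol C = 6.501 g CO₂ ÷ 44.009 g/mol = 0.14772 mol
mol H = 2 × 4.657 g H₂O ÷ 18.015 g/mol = 0.51701 mol
mol N = 2 × 1.035 g N₂ ÷ 28.014 g/mol = 0.073892 mol
Divide by the smallest (0.073892 mol): C 1.999, H 6.997, N 1.000

C2H7N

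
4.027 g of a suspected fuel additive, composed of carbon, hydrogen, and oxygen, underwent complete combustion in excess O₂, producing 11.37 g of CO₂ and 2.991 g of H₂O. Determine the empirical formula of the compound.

mol C = 11.37 g CO₂ ÷ 44.009 g/mol = 0.25836 mol
mol H = 2 × 2.991 g H₂O ÷ 18.015 g/mol = 0.33206 mol
mass O = 4.027 − (3.1031 + 0.33471) = 0.58917 g → mol O = 0.58917 ÷ 15.999 = 0.036825 mol
Divide by the smallest (0.036825 mol): C 7.016, H 9.017, O 1.000

C7H9O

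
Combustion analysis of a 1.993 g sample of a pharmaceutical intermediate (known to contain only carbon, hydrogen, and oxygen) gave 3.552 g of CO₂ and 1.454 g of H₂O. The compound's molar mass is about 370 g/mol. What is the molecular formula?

mol C = 3.552 g CO₂ ÷ 44.009 g/mol = 0.080711 mol
mol H = 2 × 1.454 g H₂O ÷ 18.015 g/mol = 0.16142 mol
mass O = 1.993 − (0.96942 + 0.16271) = 0.86087 g → mol O = 0.86087 ÷ 15.999 = 0.053808 mol
Divide by the smallest (0.053808 mol): C 1.500, H 3.000, O 1.000
Multiplying each by 2 gives whole numbers: C 3.00, H 6.00, O 2.00
Empirical formula: C3H6O2
Empirical-formula mass = 74.08 g/mol; 370 ÷ 74.08 ≈ 5, so the molecular formula is C15H30O10.

C15H30O10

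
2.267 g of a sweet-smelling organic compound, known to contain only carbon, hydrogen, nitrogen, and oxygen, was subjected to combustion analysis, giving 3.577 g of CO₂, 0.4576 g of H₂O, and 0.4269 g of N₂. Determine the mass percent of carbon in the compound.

43.06%

mol C = 3.577 g CO₂ ÷ 44.009 g/mol = 0.081279 mol
mol H = 2 × 0.4576 g H₂O ÷ 18.015 g/mol = 0.050802 mol
mol N = 2 × 0.4269 g N₂ ÷ 28.014 g/mol = 0.030478 mol
mass O = 2.267 − (0.97624 + 0.051209 + 0.42690) = 0.81265 g → mol O = 0.81265 ÷ 15.999 = 0.050794 mol
mass % C = 0.97624 g ÷ 2.267 g × 100%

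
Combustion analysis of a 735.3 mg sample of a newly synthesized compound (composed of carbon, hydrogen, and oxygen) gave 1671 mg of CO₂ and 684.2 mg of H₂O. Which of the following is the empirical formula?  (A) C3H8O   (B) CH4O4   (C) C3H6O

(C) C3H6O

mol C = 1.671 g CO₂ ÷ 44.009 g/mol = 0.037970 mol
mol H = 2 × 0.6842 g H₂O ÷ 18.015 g/mol = 0.075959 mol
mass O = 0.7353 − (0.45605 + 0.076567) = 0.20268 g → mol O = 0.20268 ÷ 15.999 = 0.012668 mol
Divide by the smallest (0.012668 mol): C 2.997, H 5.996, O 1.000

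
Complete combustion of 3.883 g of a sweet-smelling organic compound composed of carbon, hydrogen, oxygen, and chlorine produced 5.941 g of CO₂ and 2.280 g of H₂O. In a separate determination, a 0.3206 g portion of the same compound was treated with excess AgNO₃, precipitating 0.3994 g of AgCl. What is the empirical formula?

C8H15Cl2O3

mol C = 5.941 g CO₂ ÷ 44.009 g/mol = 0.13500 mol
mol H = 2 × 2.280 g H₂O ÷ 18.015 g/mol = 0.25312 mol
From the AgCl data: mol Cl per gram of compound = (0.3994 ÷ 143.318) ÷ 0.3206 = 0.0086925 mol/g, so in the 3.883 g combustion sample mol Cl = 0.033753 mol
mass O = 3.883 − (1.6214 + 0.25515 + 1.1965) = 0.80989 g → mol O = 0.80989 ÷ 15.999 = 0.050621 mol
Divide by the smallest (0.033753 mol): C 4.000, H 7.499, Cl 1.000, O 1.500
Multiplying each by 2 gives whole numbers: C 8.00, H 15.00, Cl 2.00, O 3.00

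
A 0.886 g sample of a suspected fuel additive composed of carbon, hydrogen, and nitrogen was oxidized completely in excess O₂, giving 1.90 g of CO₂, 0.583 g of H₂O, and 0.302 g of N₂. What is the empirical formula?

C2H3N

mol C = 1.90 g CO₂ ÷ 44.009 g/mol = 0.04317 mol
mol H = 2 × 0.583 g H₂O ÷ 18.015 g/mol = 0.06472 mol
mol N = 2 × 0.302 g N₂ ÷ 28.014 g/mol = 0.02156 mol
Divide by the smallest (0.02156 mol): C 2.002, H 3.002, N 1.000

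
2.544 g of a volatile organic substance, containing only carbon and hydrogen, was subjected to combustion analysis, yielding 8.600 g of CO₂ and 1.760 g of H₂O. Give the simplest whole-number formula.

CH

mol C = 8.600 g CO₂ ÷ 44.009 g/mol = 0.19541 mol
mol H = 2 × 1.760 g H₂O ÷ 18.015 g/mol = 0.19539 mol
Divide by the smallest (0.19539 mol): C 1.000, H 1.000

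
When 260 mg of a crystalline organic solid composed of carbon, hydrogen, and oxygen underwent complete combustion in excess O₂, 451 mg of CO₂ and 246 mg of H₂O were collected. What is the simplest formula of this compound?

mol C = 0.451 g CO₂ ÷ 44.009 g/mol = 0.01025 mol
mol H = 2 × 0.246 g H₂O ÷ 18.015 g/mol = 0.02731 mol
mass O = 0.260 − (0.1231 + 0.02753) = 0.1094 g → mol O = 0.1094 ÷ 15.999 = 0.006837 mol
Divide by the smallest (0.006837 mol): C 1.499, H 3.995, O 1.000
Multiplying each by 2 gives whole numbers: C 3.00, H 7.99, O 2.00

C3H8O2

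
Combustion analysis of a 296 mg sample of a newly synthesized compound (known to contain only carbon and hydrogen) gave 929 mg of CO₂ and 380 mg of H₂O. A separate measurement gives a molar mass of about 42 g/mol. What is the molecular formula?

C3H6

mol C = 0.929 g CO₂ ÷ 44.009 g/mol = 0.02111 mol
mol H = 2 × 0.380 g H₂O ÷ 18.015 g/mol = 0.04219 mol
Divide by the smallest (0.02111 mol): C 1.000, H 1.999
Empirical formula: CH2
Empirical-formula mass = 14.03 g/mol; 42 ÷ 14.03 ≈ 3, so the molecular formula is C3H6.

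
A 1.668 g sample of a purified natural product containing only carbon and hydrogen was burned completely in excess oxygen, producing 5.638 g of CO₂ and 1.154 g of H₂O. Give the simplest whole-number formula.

mol C = 5.638 g CO₂ ÷ 44.009 g/mol = 0.12811 mol
mol H = 2 × 1.154 g H₂O ÷ 18.015 g/mol = 0.12812 mol
Divide by the smallest (0.12811 mol): C 1.000, H 1.000

CH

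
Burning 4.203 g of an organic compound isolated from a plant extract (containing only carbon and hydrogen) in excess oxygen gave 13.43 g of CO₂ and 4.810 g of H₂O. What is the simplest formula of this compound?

C4H7

mol C = 13.43 g CO₂ ÷ 44.009 g/mol = 0.30516 mol
mol H = 2 × 4.810 g H₂O ÷ 18.015 g/mol = 0.53400 mol
Divide by the smallest (0.30516 mol): C 1.000, H 1.750
Multiplying each by 4 gives whole numbers: C 4.00, H 7.00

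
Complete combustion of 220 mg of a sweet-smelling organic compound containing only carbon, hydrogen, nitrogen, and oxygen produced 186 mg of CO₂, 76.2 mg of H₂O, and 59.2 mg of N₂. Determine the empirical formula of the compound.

C2H4N2O3

mol C = 0.186 g CO₂ ÷ 44.009 g/mol = 0.004226 mol
mol H = 2 × 0.0762 g H₂O ÷ 18.015 g/mol = 0.008460 mol
mol N = 2 × 0.0592 g N₂ ÷ 28.014 g/mol = 0.004226 mol
mass O = 0.220 − (0.05076 + 0.008527 + 0.05920) = 0.1015 g → mol O = 0.1015 ÷ 15.999 = 0.006345 mol
Divide by the smallest (0.004226 mol): C 1.000, H 2.002, N 1.000, O 1.501
Multiplying each by 2 gives whole numbers: C 2.00, H 4.00, N 2.00, O 3.00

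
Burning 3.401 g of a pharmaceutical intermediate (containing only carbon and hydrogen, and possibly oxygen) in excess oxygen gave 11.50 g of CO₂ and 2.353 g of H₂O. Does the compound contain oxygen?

mol C = 11.50 g CO₂ ÷ 44.009 g/mol = 0.26131 mol
mol H = 2 × 2.353 g H₂O ÷ 18.015 g/mol = 0.26123 mol
C and H together account for 3.4019 g — essentially the entire 3.401 g sample — so the compound contains no oxygen.

no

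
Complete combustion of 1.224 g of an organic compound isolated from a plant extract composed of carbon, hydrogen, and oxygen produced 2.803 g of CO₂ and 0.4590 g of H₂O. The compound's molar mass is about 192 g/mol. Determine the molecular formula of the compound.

C10H8O4

mol C = 2.803 g CO₂ ÷ 44.009 g/mol = 0.063692 mol
mol H = 2 × 0.4590 g H₂O ÷ 18.015 g/mol = 0.050958 mol
mass O = 1.224 − (0.76500 + 0.051365) = 0.40764 g → mol O = 0.40764 ÷ 15.999 = 0.025479 mol
Divide by the smallest (0.025479 mol): C 2.500, H 2.000, O 1.000
Multiplying each by 2 gives whole numbers: C 5.00, H 4.00, O 2.00
Empirical formula: C5H4O2
Empirical-formula mass = 96.08 g/mol; 192 ÷ 96.08 ≈ 2, so the molecular formula is C10H8O4.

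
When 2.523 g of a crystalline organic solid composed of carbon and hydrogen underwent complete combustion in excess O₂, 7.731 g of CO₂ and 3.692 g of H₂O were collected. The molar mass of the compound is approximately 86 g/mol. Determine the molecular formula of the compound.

mol C = 7.731 g CO₂ ÷ 44.009 g/mol = 0.17567 mol
mol H = 2 × 3.692 g H₂O ÷ 18.015 g/mol = 0.40988 mol
Divide by the smallest (0.17567 mol): C 1.000, H 2.333
Multiplying each by 3 gives whole numbers: C 3.00, H 7.00
Empirical formula: C3H7
Empirical-formula mass = 43.09 g/mol; 86 ÷ 43.09 ≈ 2, so the molecular formula is C6H14.

C6H14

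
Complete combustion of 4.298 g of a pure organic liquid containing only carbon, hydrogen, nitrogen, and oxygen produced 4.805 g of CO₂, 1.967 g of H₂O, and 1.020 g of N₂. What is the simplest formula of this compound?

mol C = 4.805 g CO₂ ÷ 44.009 g/mol = 0.10918 mol
mol H = 2 × 1.967 g H₂O ÷ 18.015 g/mol = 0.21837 mol
mol N = 2 × 1.020 g N₂ ÷ 28.014 g/mol = 0.072821 mol
mass O = 4.298 − (1.3114 + 0.22012 + 1.0200) = 1.7465 g → mol O = 1.7465 ÷ 15.999 = 0.10916 mol
Divide by the smallest (0.072821 mol): C 1.499, H 2.999, N 1.000, O 1.499
Multiplying each by 2 gives whole numbers: C 3.00, H 6.00, N 2.00, O 3.00

C3H6N2O3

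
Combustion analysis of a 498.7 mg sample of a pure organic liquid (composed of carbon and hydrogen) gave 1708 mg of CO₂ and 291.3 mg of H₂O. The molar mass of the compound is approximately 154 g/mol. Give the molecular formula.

mol C = 1.708 g CO₂ ÷ 44.009 g/mol = 0.038810 mol
mol H = 2 × 0.2913 g H₂O ÷ 18.015 g/mol = 0.032340 mol
Divide by the smallest (0.032340 mol): C 1.200, H 1.000
Multiplying each by 5 gives whole numbers: C 6.00, H 5.00
Empirical formula: C6H5
Empirical-formula mass = 77.11 g/mol; 154 ÷ 77.11 ≈ 2, so the molecular formula is C12H10.

C12H10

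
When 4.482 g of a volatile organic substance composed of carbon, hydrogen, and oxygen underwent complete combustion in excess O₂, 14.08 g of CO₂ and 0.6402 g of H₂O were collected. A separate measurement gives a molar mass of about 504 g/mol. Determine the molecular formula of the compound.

mol C = 14.08 g CO₂ ÷ 44.009 g/mol = 0.31993 mol
mol H = 2 × 0.6402 g H₂O ÷ 18.015 g/mol = 0.071074 mol
mass O = 4.482 − (3.8427 + 0.071643) = 0.56762 g → mol O = 0.56762 ÷ 15.999 = 0.035479 mol
Divide by the smallest (0.035479 mol): C 9.018, H 2.003, O 1.000
Empirical formula: C9H2O
Empirical-formula mass = 126.11 g/mol; 504 ÷ 126.11 ≈ 4, so the molecular formula is C36H8O4.

C36H8O4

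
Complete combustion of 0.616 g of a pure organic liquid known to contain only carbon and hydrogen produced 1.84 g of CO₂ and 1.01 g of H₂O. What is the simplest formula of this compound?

mol C = 1.84 g CO₂ ÷ 44.009 g/mol = 0.04181 mol
mol H = 2 × 1.01 g H₂O ÷ 18.015 g/mol = 0.1121 mol
Divide by the smallest (0.04181 mol): C 1.000, H 2.682
Multiplying each by 3 gives whole numbers: C 3.00, H 8.05

C3H8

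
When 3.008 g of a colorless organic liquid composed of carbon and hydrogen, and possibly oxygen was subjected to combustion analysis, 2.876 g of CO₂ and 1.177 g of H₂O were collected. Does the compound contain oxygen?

mol C = 2.876 g CO₂ ÷ 44.009 g/mol = 0.065350 mol
mol H = 2 × 1.177 g H₂O ÷ 18.015 g/mol = 0.13067 mol
C and H account for only 0.91664 g of the 3.008 g sample; the remaining 2.0914 g must be oxygen.

yes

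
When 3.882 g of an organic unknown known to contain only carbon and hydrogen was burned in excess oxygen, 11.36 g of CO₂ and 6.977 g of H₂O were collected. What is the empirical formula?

mol C = 11.36 g CO₂ ÷ 44.009 g/mol = 0.25813 mol
mol H = 2 × 6.977 g H₂O ÷ 18.015 g/mol = 0.77458 mol
Divide by the smallest (0.25813 mol): C 1.000, H 3.001

CH3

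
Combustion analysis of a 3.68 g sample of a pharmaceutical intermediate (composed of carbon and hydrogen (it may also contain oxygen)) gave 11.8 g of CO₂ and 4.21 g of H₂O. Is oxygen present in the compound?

no

mol C = 11.8 g CO₂ ÷ 44.009 g/mol = 0.2681 mol
mol H = 2 × 4.21 g H₂O ÷ 18.015 g/mol = 0.4674 mol
C and H together account for 3.692 g — essentially the entire 3.68 g sample — so the compound contains no oxygen.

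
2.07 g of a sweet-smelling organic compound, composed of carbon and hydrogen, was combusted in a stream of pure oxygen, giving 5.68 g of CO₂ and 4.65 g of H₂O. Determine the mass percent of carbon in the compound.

mol C = 5.68 g CO₂ ÷ 44.009 g/mol = 0.1291 mol
mol H = 2 × 4.65 g H₂O ÷ 18.015 g/mol = 0.5162 mol
mass % C = 1.550 g ÷ 2.07 g × 100%

74.9%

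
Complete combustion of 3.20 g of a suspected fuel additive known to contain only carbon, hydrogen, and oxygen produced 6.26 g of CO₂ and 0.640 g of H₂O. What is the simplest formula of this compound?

C8H4O5

mol C = 6.26 g CO₂ ÷ 44.009 g/mol = 0.1422 mol
mol H = 2 × 0.640 g H₂O ÷ 18.015 g/mol = 0.07105 mol
mass O = 3.20 − (1.708 + 0.07162) = 1.420 g → mol O = 1.420 ÷ 15.999 = 0.08875 mol
Divide by the smallest (0.07105 mol): C 2.002, H 1.000, O 1.249
Multiplying each by 4 gives whole numbers: C 8.01, H 4.00, O 5.00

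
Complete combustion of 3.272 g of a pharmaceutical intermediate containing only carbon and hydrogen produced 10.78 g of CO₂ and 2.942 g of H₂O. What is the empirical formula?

mol C = 10.78 g CO₂ ÷ 44.009 g/mol = 0.24495 mol
mol H = 2 × 2.942 g H₂O ÷ 18.015 g/mol = 0.32662 mol
Divide by the smallest (0.24495 mol): C 1.000, H 1.333
Multiplying each by 3 gives whole numbers: C 3.00, H 4.00

C3H4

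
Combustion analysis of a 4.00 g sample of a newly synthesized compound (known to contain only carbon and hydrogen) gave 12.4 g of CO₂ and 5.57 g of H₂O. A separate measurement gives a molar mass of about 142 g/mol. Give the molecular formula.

C10H22

mol C = 12.4 g CO₂ ÷ 44.009 g/mol = 0.2818 mol
mol H = 2 × 5.57 g H₂O ÷ 18.015 g/mol = 0.6184 mol
Divide by the smallest (0.2818 mol): C 1.000, H 2.195
Multiplying each by 5 gives whole numbers: C 5.00, H 10.97
Empirical formula: C5H11
Empirical-formula mass = 71.14 g/mol; 142 ÷ 71.14 ≈ 2, so the molecular formula is C10H22.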